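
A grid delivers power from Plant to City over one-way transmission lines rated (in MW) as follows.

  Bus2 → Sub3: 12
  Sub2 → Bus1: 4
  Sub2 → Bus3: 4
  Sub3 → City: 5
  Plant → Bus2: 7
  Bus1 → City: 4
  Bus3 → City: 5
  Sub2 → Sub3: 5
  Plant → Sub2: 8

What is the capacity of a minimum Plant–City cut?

Augment Plant→Sub2→Bus1→City: bottleneck 4, flow now 4.
Augment Plant→Sub2→Bus3→City: bottleneck 4, flow now 8.
Augment Plant→Bus2→Sub3→City: bottleneck 5, flow now 13.
No augmenting path remains; maximum flow = 13.
By max-flow min-cut, the minimum cut capacity equals the max flow.
In the residual graph, reachable from Plant: {Plant, Bus2, Sub3}.
Min-cut edges: Plant→Sub2 (8), Sub3→City (5); capacity 8 + 5 = 13.

13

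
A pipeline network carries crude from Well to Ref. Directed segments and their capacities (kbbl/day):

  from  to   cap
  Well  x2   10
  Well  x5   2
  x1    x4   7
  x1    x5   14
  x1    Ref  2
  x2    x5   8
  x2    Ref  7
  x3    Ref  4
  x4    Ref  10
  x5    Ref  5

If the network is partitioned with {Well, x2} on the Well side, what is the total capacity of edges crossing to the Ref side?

17

Edges leaving {Well, x2}: Well→x5 (2), x2→x5 (8), x2→Ref (7).
Cut capacity = 2 + 8 + 7 = 17.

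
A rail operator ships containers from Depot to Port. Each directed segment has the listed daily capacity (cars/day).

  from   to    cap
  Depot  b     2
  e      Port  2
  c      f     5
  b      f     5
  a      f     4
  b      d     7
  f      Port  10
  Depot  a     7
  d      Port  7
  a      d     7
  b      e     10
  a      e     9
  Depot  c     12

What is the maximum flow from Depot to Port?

14

Augment Depot→a→d→Port: bottleneck 7, flow now 7.
Augment Depot→b→e→Port: bottleneck 2, flow now 9.
Augment Depot→c→f→Port: bottleneck 5, flow now 14.
No augmenting path remains; maximum flow = 14.
In the residual graph, reachable from Depot: {Depot, c}.
Min-cut edges: Depot→a (7), Depot→b (2), c→f (5); capacity 7 + 2 + 5 = 14.
This cut is saturated, so no flow can exceed 14.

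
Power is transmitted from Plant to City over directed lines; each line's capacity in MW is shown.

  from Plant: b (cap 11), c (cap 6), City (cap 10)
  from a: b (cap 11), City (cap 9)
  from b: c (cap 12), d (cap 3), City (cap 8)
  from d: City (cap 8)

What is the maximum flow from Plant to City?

21

Augment Plant→City: bottleneck 10, flow now 10.
Augment Plant→b→City: bottleneck 8, flow now 18.
Augment Plant→b→d→City: bottleneck 3, flow now 21.
No augmenting path remains; maximum flow = 21.
In the residual graph, reachable from Plant: {Plant, c}.
Min-cut edges: Plant→b (11), Plant→City (10); capacity 11 + 10 = 21.
This cut is saturated, so no flow can exceed 21.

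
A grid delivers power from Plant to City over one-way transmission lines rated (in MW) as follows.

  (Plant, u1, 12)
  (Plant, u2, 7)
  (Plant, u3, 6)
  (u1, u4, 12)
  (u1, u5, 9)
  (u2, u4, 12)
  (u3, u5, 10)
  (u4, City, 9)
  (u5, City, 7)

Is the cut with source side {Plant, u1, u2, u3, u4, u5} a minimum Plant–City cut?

Yes — it is a minimum cut (capacity 16).

Given cut capacity: 9 + 7 = 16.
Augment Plant→u1→u4→City: bottleneck 9, flow now 9.
Augment Plant→u1→u5→City: bottleneck 3, flow now 12.
Augment Plant→u3→u5→City: bottleneck 4, flow now 16.
No augmenting path remains; maximum flow = 16.
Cut capacity 16 equals the max flow, so it is a minimum cut.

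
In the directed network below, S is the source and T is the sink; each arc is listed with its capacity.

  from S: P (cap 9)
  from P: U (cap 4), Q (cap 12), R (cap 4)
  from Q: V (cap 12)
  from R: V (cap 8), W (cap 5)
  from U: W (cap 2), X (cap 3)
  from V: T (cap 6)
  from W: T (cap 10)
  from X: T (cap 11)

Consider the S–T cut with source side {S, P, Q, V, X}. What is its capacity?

25

Edges leaving {S, P, Q, V, X}: P→R (4), P→U (4), V→T (6), X→T (11).
Cut capacity = 4 + 4 + 6 + 11 = 25.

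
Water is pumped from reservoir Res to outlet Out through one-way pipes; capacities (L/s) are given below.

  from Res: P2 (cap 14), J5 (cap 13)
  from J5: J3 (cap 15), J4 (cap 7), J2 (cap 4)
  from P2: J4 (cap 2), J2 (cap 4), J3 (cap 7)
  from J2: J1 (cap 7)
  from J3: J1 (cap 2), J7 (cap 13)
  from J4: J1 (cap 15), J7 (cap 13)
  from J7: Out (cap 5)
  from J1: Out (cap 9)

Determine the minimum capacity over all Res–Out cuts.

Augment Res→J5→J2→J1→Out: bottleneck 4, flow now 4.
Augment Res→J5→J3→J7→Out: bottleneck 5, flow now 9.
Augment Res→J5→J3→J1→Out: bottleneck 2, flow now 11.
Augment Res→J5→J4→J1→Out: bottleneck 2, flow now 13.
Augment Res→P2→J2→J1→Out: bottleneck 1, flow now 14.
No augmenting path remains; maximum flow = 14.
By max-flow min-cut, the minimum cut capacity equals the max flow.
In the residual graph, reachable from Res: {Res, J5, P2, J2, J3, J4, J7, J1}.
Min-cut edges: J7→Out (5), J1→Out (9); capacity 5 + 9 = 14.

14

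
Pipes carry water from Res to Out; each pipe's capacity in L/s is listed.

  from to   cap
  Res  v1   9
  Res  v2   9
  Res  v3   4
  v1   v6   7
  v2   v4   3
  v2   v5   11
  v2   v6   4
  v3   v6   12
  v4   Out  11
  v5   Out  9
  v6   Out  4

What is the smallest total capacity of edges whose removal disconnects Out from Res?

Augment Res→v1→v6→Out: bottleneck 4, flow now 4.
Augment Res→v2→v4→Out: bottleneck 3, flow now 7.
Augment Res→v2→v5→Out: bottleneck 6, flow now 13.
No augmenting path remains; maximum flow = 13.
By max-flow min-cut, the minimum cut capacity equals the max flow.
In the residual graph, reachable from Res: {Res, v1, v3, v6}.
Min-cut edges: Res→v2 (9), v6→Out (4); capacity 9 + 4 = 13.

13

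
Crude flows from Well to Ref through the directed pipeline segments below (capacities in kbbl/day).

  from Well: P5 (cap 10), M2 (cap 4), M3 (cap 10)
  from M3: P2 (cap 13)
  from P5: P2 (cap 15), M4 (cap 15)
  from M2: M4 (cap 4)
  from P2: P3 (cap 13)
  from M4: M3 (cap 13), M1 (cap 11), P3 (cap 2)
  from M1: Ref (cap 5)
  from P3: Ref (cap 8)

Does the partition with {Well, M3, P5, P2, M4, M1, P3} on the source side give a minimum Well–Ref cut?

Given cut capacity: 4 + 5 + 8 = 17.
Augment Well→M3→P2→P3→Ref: bottleneck 8, flow now 8.
Augment Well→P5→M4→M1→Ref: bottleneck 5, flow now 13.
No augmenting path remains; maximum flow = 13.
In the residual graph, reachable from Well: {Well, M3, P5, M2, P2, M4, M1, P3}.
Min-cut edges: M1→Ref (5), P3→Ref (8); capacity 5 + 8 = 13.
Cut capacity 17 exceeds the max flow 13, so it is not minimum.

No — its capacity is 17, but the minimum cut has capacity 13.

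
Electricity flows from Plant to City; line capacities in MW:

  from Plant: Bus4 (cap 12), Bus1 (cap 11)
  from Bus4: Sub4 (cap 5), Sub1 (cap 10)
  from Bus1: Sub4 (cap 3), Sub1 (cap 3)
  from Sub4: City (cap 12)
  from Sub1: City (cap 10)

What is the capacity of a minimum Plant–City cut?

Augment Plant→Bus4→Sub4→City: bottleneck 5, flow now 5.
Augment Plant→Bus4→Sub1→City: bottleneck 7, flow now 12.
Augment Plant→Bus1→Sub4→City: bottleneck 3, flow now 15.
Augment Plant→Bus1→Sub1→City: bottleneck 3, flow now 18.
No augmenting path remains; maximum flow = 18.
By max-flow min-cut, the minimum cut capacity equals the max flow.
In the residual graph, reachable from Plant: {Plant, Bus1}.
Min-cut edges: Plant→Bus4 (12), Bus1→Sub4 (3), Bus1→Sub1 (3); capacity 12 + 3 + 3 = 18.

18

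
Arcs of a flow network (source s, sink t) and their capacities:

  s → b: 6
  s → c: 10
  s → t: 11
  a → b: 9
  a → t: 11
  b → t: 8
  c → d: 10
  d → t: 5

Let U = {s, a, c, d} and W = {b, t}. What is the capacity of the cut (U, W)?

Edges leaving {s, a, c, d}: s→b (6), s→t (11), a→b (9), a→t (11), d→t (5).
Cut capacity = 6 + 11 + 9 + 11 + 5 = 42.

42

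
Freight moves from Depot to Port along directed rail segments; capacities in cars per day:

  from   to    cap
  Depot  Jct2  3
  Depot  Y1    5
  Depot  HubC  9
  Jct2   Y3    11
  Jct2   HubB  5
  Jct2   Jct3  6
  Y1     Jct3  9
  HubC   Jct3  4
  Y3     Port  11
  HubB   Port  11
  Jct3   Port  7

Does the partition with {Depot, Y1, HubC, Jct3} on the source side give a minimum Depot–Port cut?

Given cut capacity: 3 + 7 = 10.
Augment Depot→Jct2→Y3→Port: bottleneck 3, flow now 3.
Augment Depot→Y1→Jct3→Port: bottleneck 5, flow now 8.
Augment Depot→HubC→Jct3→Port: bottleneck 2, flow now 10.
No augmenting path remains; maximum flow = 10.
Cut capacity 10 equals the max flow, so it is a minimum cut.

Yes — it is a minimum cut (capacity 10).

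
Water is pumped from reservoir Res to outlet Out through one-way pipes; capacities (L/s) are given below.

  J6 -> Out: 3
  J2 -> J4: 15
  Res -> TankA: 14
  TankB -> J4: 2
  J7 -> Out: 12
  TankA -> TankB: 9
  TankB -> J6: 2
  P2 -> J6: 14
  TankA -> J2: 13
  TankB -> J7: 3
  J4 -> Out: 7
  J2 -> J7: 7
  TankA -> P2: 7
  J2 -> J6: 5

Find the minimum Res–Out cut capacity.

Augment Res→TankA→TankB→J7→Out: bottleneck 3, flow now 3.
Augment Res→TankA→TankB→J4→Out: bottleneck 2, flow now 5.
Augment Res→TankA→TankB→J6→Out: bottleneck 2, flow now 7.
Augment Res→TankA→P2→J6→Out: bottleneck 1, flow now 8.
Augment Res→TankA→J2→J7→Out: bottleneck 6, flow now 14.
No augmenting path remains; maximum flow = 14.
By max-flow min-cut, the minimum cut capacity equals the max flow.
In the residual graph, reachable from Res: {Res}.
Min-cut edges: Res→TankA (14); capacity 14 = 14.

14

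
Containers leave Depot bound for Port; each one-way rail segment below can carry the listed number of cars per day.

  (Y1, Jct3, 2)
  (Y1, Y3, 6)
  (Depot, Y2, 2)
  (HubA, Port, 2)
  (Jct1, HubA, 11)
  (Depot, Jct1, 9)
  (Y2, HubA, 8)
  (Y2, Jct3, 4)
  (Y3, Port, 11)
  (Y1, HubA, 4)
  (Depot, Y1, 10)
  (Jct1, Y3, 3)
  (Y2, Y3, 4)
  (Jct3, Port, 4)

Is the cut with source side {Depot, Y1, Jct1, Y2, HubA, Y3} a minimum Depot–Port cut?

No — its capacity is 19, but the minimum cut has capacity 15.

Given cut capacity: 2 + 4 + 2 + 11 = 19.
Augment Depot→Y1→Jct3→Port: bottleneck 2, flow now 2.
Augment Depot→Y1→HubA→Port: bottleneck 2, flow now 4.
Augment Depot→Y1→Y3→Port: bottleneck 6, flow now 10.
Augment Depot→Jct1→Y3→Port: bottleneck 3, flow now 13.
Augment Depot→Y2→Jct3→Port: bottleneck 2, flow now 15.
No augmenting path remains; maximum flow = 15.
In the residual graph, reachable from Depot: {Depot, Y1, Jct1, HubA}.
Min-cut edges: Depot→Y2 (2), Y1→Jct3 (2), Y1→Y3 (6), Jct1→Y3 (3), HubA→Port (2); capacity 2 + 2 + 6 + 3 + 2 = 15.
Cut capacity 19 exceeds the max flow 15, so it is not minimum.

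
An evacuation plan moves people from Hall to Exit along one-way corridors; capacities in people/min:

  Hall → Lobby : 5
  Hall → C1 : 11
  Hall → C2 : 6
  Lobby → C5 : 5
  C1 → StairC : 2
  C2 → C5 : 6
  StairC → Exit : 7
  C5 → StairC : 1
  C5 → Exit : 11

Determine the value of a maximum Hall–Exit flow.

13

Augment Hall→Lobby→C5→Exit: bottleneck 5, flow now 5.
Augment Hall→C1→StairC→Exit: bottleneck 2, flow now 7.
Augment Hall→C2→C5→Exit: bottleneck 6, flow now 13.
No augmenting path remains; maximum flow = 13.
In the residual graph, reachable from Hall: {Hall, C1}.
Min-cut edges: Hall→Lobby (5), Hall→C2 (6), C1→StairC (2); capacity 5 + 6 + 2 = 13.
This cut is saturated, so no flow can exceed 13.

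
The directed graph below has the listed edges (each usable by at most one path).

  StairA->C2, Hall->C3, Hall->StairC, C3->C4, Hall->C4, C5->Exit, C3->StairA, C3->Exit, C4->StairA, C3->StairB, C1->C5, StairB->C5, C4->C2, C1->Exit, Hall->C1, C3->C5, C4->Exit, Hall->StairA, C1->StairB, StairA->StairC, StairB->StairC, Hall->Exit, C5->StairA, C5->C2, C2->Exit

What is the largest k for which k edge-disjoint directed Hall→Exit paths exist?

Assign every edge capacity 1; by Menger, the answer equals the max flow.
Path Hall→Exit (+1); total 1.
Path Hall→C3→Exit (+1); total 2.
Path Hall→C1→Exit (+1); total 3.
Path Hall→C4→Exit (+1); total 4.
Path Hall→StairA→C2→Exit (+1); total 5.
No residual Hall→Exit path; max flow = 5.
Certifying cut of size 5: {Hall→C1, Hall→C3, Hall→C4, Hall→Exit, Hall→StairA}.

5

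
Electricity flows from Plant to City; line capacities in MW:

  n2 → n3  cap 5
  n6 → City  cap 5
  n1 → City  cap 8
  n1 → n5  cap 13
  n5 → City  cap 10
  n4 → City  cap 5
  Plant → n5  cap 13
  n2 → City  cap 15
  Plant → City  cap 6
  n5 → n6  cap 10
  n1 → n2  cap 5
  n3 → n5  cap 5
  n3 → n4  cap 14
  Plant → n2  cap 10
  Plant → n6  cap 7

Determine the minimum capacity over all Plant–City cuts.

Augment Plant→City: bottleneck 6, flow now 6.
Augment Plant→n2→City: bottleneck 10, flow now 16.
Augment Plant→n5→City: bottleneck 10, flow now 26.
Augment Plant→n6→City: bottleneck 5, flow now 31.
No augmenting path remains; maximum flow = 31.
By max-flow min-cut, the minimum cut capacity equals the max flow.
In the residual graph, reachable from Plant: {Plant, n5, n6}.
Min-cut edges: Plant→n2 (10), Plant→City (6), n5→City (10), n6→City (5); capacity 10 + 6 + 10 + 5 = 31.

31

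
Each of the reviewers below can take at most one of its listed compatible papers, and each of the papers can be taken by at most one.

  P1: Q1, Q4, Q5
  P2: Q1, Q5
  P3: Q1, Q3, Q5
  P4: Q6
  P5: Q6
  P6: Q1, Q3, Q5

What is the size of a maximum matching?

5

Unit-capacity flow: source→left, listed edges, right→sink; max matching = max flow.
Augmenting path P1→Q1 (+1); matched 1.
Augmenting path P2→Q5 (+1); matched 2.
Augmenting path P3→Q3 (+1); matched 3.
Augmenting path P4→Q6 (+1); matched 4.
Augmenting path P6→Q1→P1→Q4 (+1); matched 5.
No augmenting path remains; maximum matching = 5.
König certificate: {P1, P2, P3, P6, Q6} is a vertex cover of size 5 (every listed pair touches it), so no matching can be larger.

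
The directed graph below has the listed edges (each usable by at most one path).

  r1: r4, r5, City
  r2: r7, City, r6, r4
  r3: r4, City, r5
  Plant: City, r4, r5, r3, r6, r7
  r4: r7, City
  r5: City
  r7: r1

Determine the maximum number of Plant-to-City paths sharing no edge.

5

Assign every edge capacity 1; by Menger, the answer equals the max flow.
Path Plant→City (+1); total 1.
Path Plant→r3→City (+1); total 2.
Path Plant→r4→City (+1); total 3.
Path Plant→r5→City (+1); total 4.
Path Plant→r7→r1→City (+1); total 5.
No residual Plant→City path; max flow = 5.
Certifying cut of size 5: {Plant→City, Plant→r3, Plant→r4, Plant→r5, Plant→r7}.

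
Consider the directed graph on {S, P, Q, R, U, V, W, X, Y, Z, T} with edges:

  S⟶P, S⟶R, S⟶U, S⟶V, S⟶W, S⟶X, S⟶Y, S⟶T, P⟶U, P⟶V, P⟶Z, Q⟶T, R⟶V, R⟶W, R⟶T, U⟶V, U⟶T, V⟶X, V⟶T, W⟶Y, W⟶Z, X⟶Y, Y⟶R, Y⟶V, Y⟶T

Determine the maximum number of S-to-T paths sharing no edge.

Assign every edge capacity 1; by Menger, the answer equals the max flow.
Path S→T (+1); total 1.
Path S→R→T (+1); total 2.
Path S→U→T (+1); total 3.
Path S→V→T (+1); total 4.
Path S→Y→T (+1); total 5.
No residual S→T path; max flow = 5.
Certifying cut of size 5: {R→T, S→T, U→T, V→T, Y→T}.

5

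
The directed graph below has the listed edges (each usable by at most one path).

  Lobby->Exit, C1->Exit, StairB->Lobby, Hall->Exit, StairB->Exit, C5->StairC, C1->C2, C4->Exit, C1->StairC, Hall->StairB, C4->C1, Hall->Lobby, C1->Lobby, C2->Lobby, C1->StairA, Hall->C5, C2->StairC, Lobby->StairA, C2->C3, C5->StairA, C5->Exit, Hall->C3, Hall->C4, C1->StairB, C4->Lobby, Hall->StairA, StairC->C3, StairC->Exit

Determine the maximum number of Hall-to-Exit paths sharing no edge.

5

Assign every edge capacity 1; by Menger, the answer equals the max flow.
Path Hall→Exit (+1); total 1.
Path Hall→StairB→Exit (+1); total 2.
Path Hall→C5→Exit (+1); total 3.
Path Hall→C4→Exit (+1); total 4.
Path Hall→Lobby→Exit (+1); total 5.
No residual Hall→Exit path; max flow = 5.
Certifying cut of size 5: {Hall→C4, Hall→C5, Hall→Exit, Hall→Lobby, Hall→StairB}.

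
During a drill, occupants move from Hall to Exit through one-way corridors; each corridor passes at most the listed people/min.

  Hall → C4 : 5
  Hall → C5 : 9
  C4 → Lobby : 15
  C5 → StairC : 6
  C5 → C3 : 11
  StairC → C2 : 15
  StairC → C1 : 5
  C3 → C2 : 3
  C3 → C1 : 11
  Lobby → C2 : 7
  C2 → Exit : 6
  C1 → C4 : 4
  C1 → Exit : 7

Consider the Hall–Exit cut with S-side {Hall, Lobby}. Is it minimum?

No — its capacity is 21, but the minimum cut has capacity 13.

Given cut capacity: 5 + 9 + 7 = 21.
Augment Hall→C4→Lobby→C2→Exit: bottleneck 5, flow now 5.
Augment Hall→C5→StairC→C2→Exit: bottleneck 1, flow now 6.
Augment Hall→C5→StairC→C1→Exit: bottleneck 5, flow now 11.
Augment Hall→C5→C3→C1→Exit: bottleneck 2, flow now 13.
No augmenting path remains; maximum flow = 13.
In the residual graph, reachable from Hall: {Hall, C4, C5, StairC, C3, Lobby, C2, C1}.
Min-cut edges: C2→Exit (6), C1→Exit (7); capacity 6 + 7 = 13.
Cut capacity 21 exceeds the max flow 13, so it is not minimum.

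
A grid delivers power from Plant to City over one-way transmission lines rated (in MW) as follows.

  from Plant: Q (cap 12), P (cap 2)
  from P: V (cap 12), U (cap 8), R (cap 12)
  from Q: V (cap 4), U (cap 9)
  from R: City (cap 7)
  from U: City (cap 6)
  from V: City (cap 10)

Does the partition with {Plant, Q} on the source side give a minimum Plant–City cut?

Given cut capacity: 2 + 9 + 4 = 15.
Augment Plant→P→R→City: bottleneck 2, flow now 2.
Augment Plant→Q→U→City: bottleneck 6, flow now 8.
Augment Plant→Q→V→City: bottleneck 4, flow now 12.
No augmenting path remains; maximum flow = 12.
In the residual graph, reachable from Plant: {Plant, Q, U}.
Min-cut edges: Plant→P (2), Q→V (4), U→City (6); capacity 2 + 4 + 6 = 12.
Cut capacity 15 exceeds the max flow 12, so it is not minimum.

No — its capacity is 15, but the minimum cut has capacity 12.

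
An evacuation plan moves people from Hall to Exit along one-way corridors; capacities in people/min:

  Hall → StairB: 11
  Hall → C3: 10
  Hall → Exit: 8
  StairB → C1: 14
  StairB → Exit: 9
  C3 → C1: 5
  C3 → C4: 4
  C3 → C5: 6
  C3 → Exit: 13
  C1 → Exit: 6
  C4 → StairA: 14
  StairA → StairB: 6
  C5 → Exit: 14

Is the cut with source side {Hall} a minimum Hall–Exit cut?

Yes — it is a minimum cut (capacity 29).

Given cut capacity: 11 + 10 + 8 = 29.
Augment Hall→Exit: bottleneck 8, flow now 8.
Augment Hall→StairB→Exit: bottleneck 9, flow now 17.
Augment Hall→C3→Exit: bottleneck 10, flow now 27.
Augment Hall→StairB→C1→Exit: bottleneck 2, flow now 29.
No augmenting path remains; maximum flow = 29.
Cut capacity 29 equals the max flow, so it is a minimum cut.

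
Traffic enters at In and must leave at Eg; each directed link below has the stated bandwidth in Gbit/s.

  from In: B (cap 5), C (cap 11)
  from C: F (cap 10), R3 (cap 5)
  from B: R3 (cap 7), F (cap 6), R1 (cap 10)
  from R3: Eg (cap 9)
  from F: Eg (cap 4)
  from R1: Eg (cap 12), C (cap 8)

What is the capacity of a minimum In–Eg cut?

Augment In→C→R3→Eg: bottleneck 5, flow now 5.
Augment In→C→F→Eg: bottleneck 4, flow now 9.
Augment In→B→R3→Eg: bottleneck 4, flow now 13.
Augment In→B→R1→Eg: bottleneck 1, flow now 14.
No augmenting path remains; maximum flow = 14.
By max-flow min-cut, the minimum cut capacity equals the max flow.
In the residual graph, reachable from In: {In, C, F}.
Min-cut edges: In→B (5), C→R3 (5), F→Eg (4); capacity 5 + 5 + 4 = 14.

14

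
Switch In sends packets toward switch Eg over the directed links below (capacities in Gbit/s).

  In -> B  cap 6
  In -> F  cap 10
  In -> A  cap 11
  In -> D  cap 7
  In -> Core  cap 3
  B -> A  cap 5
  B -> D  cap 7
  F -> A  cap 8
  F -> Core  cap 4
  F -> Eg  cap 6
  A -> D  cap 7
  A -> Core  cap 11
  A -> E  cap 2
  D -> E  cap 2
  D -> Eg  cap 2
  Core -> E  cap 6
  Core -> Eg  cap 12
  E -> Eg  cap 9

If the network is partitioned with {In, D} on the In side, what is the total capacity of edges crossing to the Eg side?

Edges leaving {In, D}: In→B (6), In→F (10), In→A (11), In→Core (3), D→E (2), D→Eg (2).
Cut capacity = 6 + 10 + 11 + 3 + 2 + 2 = 34.

34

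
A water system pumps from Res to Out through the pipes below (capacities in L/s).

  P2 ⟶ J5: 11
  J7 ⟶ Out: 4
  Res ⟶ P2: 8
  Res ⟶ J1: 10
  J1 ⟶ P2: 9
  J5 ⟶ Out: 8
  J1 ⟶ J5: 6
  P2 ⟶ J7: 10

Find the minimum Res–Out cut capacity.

Augment Res→J1→J5→Out: bottleneck 6, flow now 6.
Augment Res→P2→J5→Out: bottleneck 2, flow now 8.
Augment Res→P2→J7→Out: bottleneck 4, flow now 12.
No augmenting path remains; maximum flow = 12.
By max-flow min-cut, the minimum cut capacity equals the max flow.
In the residual graph, reachable from Res: {Res, J1, P2, J5, J7}.
Min-cut edges: J5→Out (8), J7→Out (4); capacity 8 + 4 = 12.

12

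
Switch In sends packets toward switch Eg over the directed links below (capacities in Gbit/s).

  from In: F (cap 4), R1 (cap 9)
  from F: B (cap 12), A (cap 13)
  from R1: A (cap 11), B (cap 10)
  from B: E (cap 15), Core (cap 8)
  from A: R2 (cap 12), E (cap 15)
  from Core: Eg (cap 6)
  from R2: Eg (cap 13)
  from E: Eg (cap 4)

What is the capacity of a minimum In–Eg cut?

13

Augment In→F→B→Core→Eg: bottleneck 4, flow now 4.
Augment In→R1→B→Core→Eg: bottleneck 2, flow now 6.
Augment In→R1→B→E→Eg: bottleneck 4, flow now 10.
Augment In→R1→A→R2→Eg: bottleneck 3, flow now 13.
No augmenting path remains; maximum flow = 13.
By max-flow min-cut, the minimum cut capacity equals the max flow.
In the residual graph, reachable from In: {In}.
Min-cut edges: In→F (4), In→R1 (9); capacity 4 + 9 = 13.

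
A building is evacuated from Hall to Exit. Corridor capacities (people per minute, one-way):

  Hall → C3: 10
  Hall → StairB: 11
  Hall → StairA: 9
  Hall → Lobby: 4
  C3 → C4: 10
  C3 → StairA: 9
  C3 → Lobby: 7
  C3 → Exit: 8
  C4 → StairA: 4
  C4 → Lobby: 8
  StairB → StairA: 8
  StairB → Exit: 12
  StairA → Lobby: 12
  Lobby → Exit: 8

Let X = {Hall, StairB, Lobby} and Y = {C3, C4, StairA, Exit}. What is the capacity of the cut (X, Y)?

Edges leaving {Hall, StairB, Lobby}: Hall→C3 (10), Hall→StairA (9), StairB→StairA (8), StairB→Exit (12), Lobby→Exit (8).
Cut capacity = 10 + 9 + 8 + 12 + 8 = 47.

47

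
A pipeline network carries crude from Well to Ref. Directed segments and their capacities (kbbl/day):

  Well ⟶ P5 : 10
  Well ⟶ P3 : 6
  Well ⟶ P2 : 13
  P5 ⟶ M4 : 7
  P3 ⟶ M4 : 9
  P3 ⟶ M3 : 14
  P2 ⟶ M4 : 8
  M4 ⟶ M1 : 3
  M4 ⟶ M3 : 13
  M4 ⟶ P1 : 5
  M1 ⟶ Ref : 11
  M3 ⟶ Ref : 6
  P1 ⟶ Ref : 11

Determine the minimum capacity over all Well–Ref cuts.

Augment Well→P3→M3→Ref: bottleneck 6, flow now 6.
Augment Well→P5→M4→M1→Ref: bottleneck 3, flow now 9.
Augment Well→P5→M4→P1→Ref: bottleneck 4, flow now 13.
Augment Well→P2→M4→P1→Ref: bottleneck 1, flow now 14.
No augmenting path remains; maximum flow = 14.
By max-flow min-cut, the minimum cut capacity equals the max flow.
In the residual graph, reachable from Well: {Well, P5, P3, P2, M4, M3}.
Min-cut edges: M4→M1 (3), M4→P1 (5), M3→Ref (6); capacity 3 + 5 + 6 = 14.

14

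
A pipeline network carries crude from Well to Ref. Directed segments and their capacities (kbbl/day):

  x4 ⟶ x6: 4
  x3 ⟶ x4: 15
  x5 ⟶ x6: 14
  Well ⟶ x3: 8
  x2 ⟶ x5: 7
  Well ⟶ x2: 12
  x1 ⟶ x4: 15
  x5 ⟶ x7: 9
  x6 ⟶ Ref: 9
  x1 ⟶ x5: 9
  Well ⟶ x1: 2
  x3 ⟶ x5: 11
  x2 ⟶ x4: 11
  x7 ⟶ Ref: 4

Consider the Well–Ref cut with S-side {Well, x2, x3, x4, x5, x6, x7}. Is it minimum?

No — its capacity is 15, but the minimum cut has capacity 13.

Given cut capacity: 2 + 9 + 4 = 15.
Augment Well→x1→x4→x6→Ref: bottleneck 2, flow now 2.
Augment Well→x2→x4→x6→Ref: bottleneck 2, flow now 4.
Augment Well→x2→x5→x6→Ref: bottleneck 5, flow now 9.
Augment Well→x2→x5→x7→Ref: bottleneck 2, flow now 11.
Augment Well→x3→x5→x7→Ref: bottleneck 2, flow now 13.
No augmenting path remains; maximum flow = 13.
In the residual graph, reachable from Well: {Well, x1, x2, x3, x4, x5, x6, x7}.
Min-cut edges: x6→Ref (9), x7→Ref (4); capacity 9 + 4 = 13.
Cut capacity 15 exceeds the max flow 13, so it is not minimum.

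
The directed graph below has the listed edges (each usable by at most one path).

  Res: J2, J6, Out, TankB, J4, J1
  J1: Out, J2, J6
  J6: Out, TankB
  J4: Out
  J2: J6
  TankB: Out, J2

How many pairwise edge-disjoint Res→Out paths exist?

Assign every edge capacity 1; by Menger, the answer equals the max flow.
Path Res→Out (+1); total 1.
Path Res→J1→Out (+1); total 2.
Path Res→J4→Out (+1); total 3.
Path Res→J6→Out (+1); total 4.
Path Res→TankB→Out (+1); total 5.
No residual Res→Out path; max flow = 5.
Certifying cut of size 5: {J6→Out, Res→J1, Res→J4, Res→Out, TankB→Out}.

5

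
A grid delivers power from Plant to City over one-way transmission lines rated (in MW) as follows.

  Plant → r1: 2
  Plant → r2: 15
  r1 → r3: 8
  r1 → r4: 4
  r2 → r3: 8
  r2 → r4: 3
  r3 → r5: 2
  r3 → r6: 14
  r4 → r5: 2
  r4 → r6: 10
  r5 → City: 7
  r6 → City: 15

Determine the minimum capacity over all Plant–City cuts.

Augment Plant→r1→r3→r5→City: bottleneck 2, flow now 2.
Augment Plant→r2→r3→r6→City: bottleneck 8, flow now 10.
Augment Plant→r2→r4→r5→City: bottleneck 2, flow now 12.
Augment Plant→r2→r4→r6→City: bottleneck 1, flow now 13.
No augmenting path remains; maximum flow = 13.
By max-flow min-cut, the minimum cut capacity equals the max flow.
In the residual graph, reachable from Plant: {Plant, r2}.
Min-cut edges: Plant→r1 (2), r2→r3 (8), r2→r4 (3); capacity 2 + 8 + 3 = 13.

13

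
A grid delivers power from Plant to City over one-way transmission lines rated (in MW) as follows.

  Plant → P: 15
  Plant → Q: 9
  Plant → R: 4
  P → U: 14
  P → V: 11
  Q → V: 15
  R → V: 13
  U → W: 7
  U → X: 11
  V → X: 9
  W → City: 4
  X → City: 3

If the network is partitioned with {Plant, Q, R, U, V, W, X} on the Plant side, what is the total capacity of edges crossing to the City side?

22

Edges leaving {Plant, Q, R, U, V, W, X}: Plant→P (15), W→City (4), X→City (3).
Cut capacity = 15 + 4 + 3 = 22.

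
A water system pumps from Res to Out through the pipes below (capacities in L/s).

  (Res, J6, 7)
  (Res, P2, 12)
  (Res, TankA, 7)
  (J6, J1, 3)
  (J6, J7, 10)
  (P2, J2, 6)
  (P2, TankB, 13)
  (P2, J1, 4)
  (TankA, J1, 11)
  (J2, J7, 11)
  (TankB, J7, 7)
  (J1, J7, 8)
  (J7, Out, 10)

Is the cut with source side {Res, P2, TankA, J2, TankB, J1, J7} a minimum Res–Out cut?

No — its capacity is 17, but the minimum cut has capacity 10.

Given cut capacity: 7 + 10 = 17.
Augment Res→J6→J7→Out: bottleneck 7, flow now 7.
Augment Res→P2→J2→J7→Out: bottleneck 3, flow now 10.
No augmenting path remains; maximum flow = 10.
In the residual graph, reachable from Res: {Res, J6, P2, TankA, J2, TankB, J1, J7}.
Min-cut edges: J7→Out (10); capacity 10 = 10.
Cut capacity 17 exceeds the max flow 10, so it is not minimum.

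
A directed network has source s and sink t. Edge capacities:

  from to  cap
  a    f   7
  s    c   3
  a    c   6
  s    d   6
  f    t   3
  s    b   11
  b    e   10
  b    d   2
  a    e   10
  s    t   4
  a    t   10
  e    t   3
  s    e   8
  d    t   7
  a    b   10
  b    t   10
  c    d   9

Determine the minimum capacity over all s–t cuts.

24

Augment s→t: bottleneck 4, flow now 4.
Augment s→b→t: bottleneck 10, flow now 14.
Augment s→d→t: bottleneck 6, flow now 20.
Augment s→e→t: bottleneck 3, flow now 23.
Augment s→b→d→t: bottleneck 1, flow now 24.
No augmenting path remains; maximum flow = 24.
By max-flow min-cut, the minimum cut capacity equals the max flow.
In the residual graph, reachable from s: {s, b, c, d, e}.
Min-cut edges: s→t (4), b→t (10), d→t (7), e→t (3); capacity 4 + 10 + 7 + 3 = 24.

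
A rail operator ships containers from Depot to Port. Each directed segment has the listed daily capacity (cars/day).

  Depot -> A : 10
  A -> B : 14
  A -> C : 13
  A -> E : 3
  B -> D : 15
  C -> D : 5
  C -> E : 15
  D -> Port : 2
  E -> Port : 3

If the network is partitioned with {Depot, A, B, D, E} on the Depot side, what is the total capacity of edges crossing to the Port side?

Edges leaving {Depot, A, B, D, E}: A→C (13), D→Port (2), E→Port (3).
Cut capacity = 13 + 2 + 3 = 18.

18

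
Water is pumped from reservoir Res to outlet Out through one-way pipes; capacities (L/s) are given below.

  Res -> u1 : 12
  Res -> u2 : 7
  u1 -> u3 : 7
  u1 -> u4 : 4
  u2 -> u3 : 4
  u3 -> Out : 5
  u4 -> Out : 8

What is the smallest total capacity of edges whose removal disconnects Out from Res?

9

Augment Res→u1→u3→Out: bottleneck 5, flow now 5.
Augment Res→u1→u4→Out: bottleneck 4, flow now 9.
No augmenting path remains; maximum flow = 9.
By max-flow min-cut, the minimum cut capacity equals the max flow.
In the residual graph, reachable from Res: {Res, u1, u2, u3}.
Min-cut edges: u1→u4 (4), u3→Out (5); capacity 4 + 5 = 9.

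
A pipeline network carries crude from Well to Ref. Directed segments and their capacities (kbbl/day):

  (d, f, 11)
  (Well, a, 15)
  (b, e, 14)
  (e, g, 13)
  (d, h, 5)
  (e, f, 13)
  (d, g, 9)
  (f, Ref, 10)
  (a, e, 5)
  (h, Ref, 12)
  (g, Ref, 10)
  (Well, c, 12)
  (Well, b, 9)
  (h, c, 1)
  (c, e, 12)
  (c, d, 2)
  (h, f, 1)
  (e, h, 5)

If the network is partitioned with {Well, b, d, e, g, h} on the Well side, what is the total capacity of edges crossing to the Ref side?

75

Edges leaving {Well, b, d, e, g, h}: Well→a (15), Well→c (12), d→f (11), e→f (13), g→Ref (10), h→c (1), h→f (1), h→Ref (12).
Cut capacity = 15 + 12 + 11 + 13 + 10 + 1 + 1 + 12 = 75.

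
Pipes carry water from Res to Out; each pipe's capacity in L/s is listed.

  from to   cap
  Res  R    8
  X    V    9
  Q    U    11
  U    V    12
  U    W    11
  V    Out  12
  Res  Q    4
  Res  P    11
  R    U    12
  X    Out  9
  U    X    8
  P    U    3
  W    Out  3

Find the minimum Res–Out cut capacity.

Augment Res→P→U→V→Out: bottleneck 3, flow now 3.
Augment Res→Q→U→V→Out: bottleneck 4, flow now 7.
Augment Res→R→U→V→Out: bottleneck 5, flow now 12.
Augment Res→R→U→W→Out: bottleneck 3, flow now 15.
No augmenting path remains; maximum flow = 15.
By max-flow min-cut, the minimum cut capacity equals the max flow.
In the residual graph, reachable from Res: {Res, P}.
Min-cut edges: Res→Q (4), Res→R (8), P→U (3); capacity 4 + 8 + 3 = 15.

15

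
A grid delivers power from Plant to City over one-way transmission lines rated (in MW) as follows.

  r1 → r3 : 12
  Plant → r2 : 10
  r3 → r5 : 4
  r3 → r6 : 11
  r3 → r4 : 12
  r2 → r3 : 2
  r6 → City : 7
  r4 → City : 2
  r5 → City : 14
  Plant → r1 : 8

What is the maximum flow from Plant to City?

Augment Plant→r1→r3→r4→City: bottleneck 2, flow now 2.
Augment Plant→r1→r3→r5→City: bottleneck 4, flow now 6.
Augment Plant→r1→r3→r6→City: bottleneck 2, flow now 8.
Augment Plant→r2→r3→r6→City: bottleneck 2, flow now 10.
No augmenting path remains; maximum flow = 10.
In the residual graph, reachable from Plant: {Plant, r2}.
Min-cut edges: Plant→r1 (8), r2→r3 (2); capacity 8 + 2 = 10.
This cut is saturated, so no flow can exceed 10.

10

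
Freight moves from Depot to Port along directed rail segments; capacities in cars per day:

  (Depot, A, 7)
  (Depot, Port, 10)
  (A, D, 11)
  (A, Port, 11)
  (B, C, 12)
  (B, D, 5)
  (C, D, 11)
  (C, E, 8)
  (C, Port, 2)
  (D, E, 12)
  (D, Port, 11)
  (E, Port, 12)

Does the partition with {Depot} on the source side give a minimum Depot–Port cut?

Yes — it is a minimum cut (capacity 17).

Given cut capacity: 7 + 10 = 17.
Augment Depot→Port: bottleneck 10, flow now 10.
Augment Depot→A→Port: bottleneck 7, flow now 17.
No augmenting path remains; maximum flow = 17.
Cut capacity 17 equals the max flow, so it is a minimum cut.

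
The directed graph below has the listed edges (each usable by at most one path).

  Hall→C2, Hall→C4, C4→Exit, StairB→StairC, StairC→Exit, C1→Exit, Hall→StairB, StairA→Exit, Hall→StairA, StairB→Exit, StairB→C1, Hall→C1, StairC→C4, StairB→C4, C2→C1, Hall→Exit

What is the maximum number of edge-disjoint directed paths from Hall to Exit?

5

Assign every edge capacity 1; by Menger, the answer equals the max flow.
Path Hall→Exit (+1); total 1.
Path Hall→StairB→Exit (+1); total 2.
Path Hall→StairA→Exit (+1); total 3.
Path Hall→C4→Exit (+1); total 4.
Path Hall→C1→Exit (+1); total 5.
No residual Hall→Exit path; max flow = 5.
Certifying cut of size 5: {C1→Exit, Hall→C4, Hall→Exit, Hall→StairA, Hall→StairB}.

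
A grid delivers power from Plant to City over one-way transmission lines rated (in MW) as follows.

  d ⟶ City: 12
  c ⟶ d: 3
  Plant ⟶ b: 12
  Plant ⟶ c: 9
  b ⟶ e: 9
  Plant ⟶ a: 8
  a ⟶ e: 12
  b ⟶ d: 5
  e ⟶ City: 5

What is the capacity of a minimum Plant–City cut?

13

Augment Plant→a→e→City: bottleneck 5, flow now 5.
Augment Plant→b→d→City: bottleneck 5, flow now 10.
Augment Plant→c→d→City: bottleneck 3, flow now 13.
No augmenting path remains; maximum flow = 13.
By max-flow min-cut, the minimum cut capacity equals the max flow.
In the residual graph, reachable from Plant: {Plant, a, b, c, e}.
Min-cut edges: b→d (5), c→d (3), e→City (5); capacity 5 + 3 + 5 = 13.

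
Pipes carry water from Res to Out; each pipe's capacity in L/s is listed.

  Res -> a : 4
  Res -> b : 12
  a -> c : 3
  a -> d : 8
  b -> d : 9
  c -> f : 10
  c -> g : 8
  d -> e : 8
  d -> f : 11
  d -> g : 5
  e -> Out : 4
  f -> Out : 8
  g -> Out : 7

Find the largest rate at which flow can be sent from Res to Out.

13

Augment Res→a→c→f→Out: bottleneck 3, flow now 3.
Augment Res→a→d→e→Out: bottleneck 1, flow now 4.
Augment Res→b→d→e→Out: bottleneck 3, flow now 7.
Augment Res→b→d→f→Out: bottleneck 5, flow now 12.
Augment Res→b→d→g→Out: bottleneck 1, flow now 13.
No augmenting path remains; maximum flow = 13.
In the residual graph, reachable from Res: {Res, b}.
Min-cut edges: Res→a (4), b→d (9); capacity 4 + 9 = 13.
This cut is saturated, so no flow can exceed 13.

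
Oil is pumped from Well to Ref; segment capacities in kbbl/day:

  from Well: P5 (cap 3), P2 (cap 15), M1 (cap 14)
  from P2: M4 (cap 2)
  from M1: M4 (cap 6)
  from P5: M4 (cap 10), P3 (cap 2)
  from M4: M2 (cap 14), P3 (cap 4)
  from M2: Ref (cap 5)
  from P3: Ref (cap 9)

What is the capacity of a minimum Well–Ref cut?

11

Augment Well→P5→P3→Ref: bottleneck 2, flow now 2.
Augment Well→P2→M4→M2→Ref: bottleneck 2, flow now 4.
Augment Well→M1→M4→M2→Ref: bottleneck 3, flow now 7.
Augment Well→M1→M4→P3→Ref: bottleneck 3, flow now 10.
Augment Well→P5→M4→P3→Ref: bottleneck 1, flow now 11.
No augmenting path remains; maximum flow = 11.
By max-flow min-cut, the minimum cut capacity equals the max flow.
In the residual graph, reachable from Well: {Well, P2, M1}.
Min-cut edges: Well→P5 (3), P2→M4 (2), M1→M4 (6); capacity 3 + 2 + 6 = 11.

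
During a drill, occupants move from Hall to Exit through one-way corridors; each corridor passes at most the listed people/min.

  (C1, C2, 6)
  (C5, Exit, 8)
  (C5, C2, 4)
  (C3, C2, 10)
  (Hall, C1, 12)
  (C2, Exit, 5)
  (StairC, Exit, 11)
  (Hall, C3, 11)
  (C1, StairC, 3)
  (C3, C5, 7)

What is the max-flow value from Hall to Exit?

Augment Hall→C3→C5→Exit: bottleneck 7, flow now 7.
Augment Hall→C3→C2→Exit: bottleneck 4, flow now 11.
Augment Hall→C1→StairC→Exit: bottleneck 3, flow now 14.
Augment Hall→C1→C2→Exit: bottleneck 1, flow now 15.
No augmenting path remains; maximum flow = 15.
In the residual graph, reachable from Hall: {Hall, C3, C1, C2}.
Min-cut edges: C3→C5 (7), C1→StairC (3), C2→Exit (5); capacity 7 + 3 + 5 = 15.
This cut is saturated, so no flow can exceed 15.

15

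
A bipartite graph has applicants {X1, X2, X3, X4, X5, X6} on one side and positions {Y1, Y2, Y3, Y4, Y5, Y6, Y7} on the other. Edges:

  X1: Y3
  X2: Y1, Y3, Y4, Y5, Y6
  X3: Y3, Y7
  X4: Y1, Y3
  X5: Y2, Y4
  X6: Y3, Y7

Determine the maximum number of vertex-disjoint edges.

5

Unit-capacity flow: source→left, listed edges, right→sink; max matching = max flow.
Augmenting path X1→Y3 (+1); matched 1.
Augmenting path X2→Y1 (+1); matched 2.
Augmenting path X3→Y7 (+1); matched 3.
Augmenting path X5→Y2 (+1); matched 4.
Augmenting path X4→Y1→X2→Y4 (+1); matched 5.
No augmenting path remains; maximum matching = 5.
König certificate: {X2, X4, X5, Y3, Y7} is a vertex cover of size 5 (every listed pair touches it), so no matching can be larger.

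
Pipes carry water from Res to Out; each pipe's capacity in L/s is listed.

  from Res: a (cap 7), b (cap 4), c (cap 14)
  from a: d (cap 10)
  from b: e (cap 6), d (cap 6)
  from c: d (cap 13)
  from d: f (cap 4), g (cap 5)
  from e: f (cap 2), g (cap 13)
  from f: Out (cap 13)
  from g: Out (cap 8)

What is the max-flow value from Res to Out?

Augment Res→a→d→f→Out: bottleneck 4, flow now 4.
Augment Res→a→d→g→Out: bottleneck 3, flow now 7.
Augment Res→b→d→g→Out: bottleneck 2, flow now 9.
Augment Res→b→e→f→Out: bottleneck 2, flow now 11.
Augment Res→c→d→b→e→g→Out: bottleneck 2, flow now 13. (uses reverse residual edge)
No augmenting path remains; maximum flow = 13.
In the residual graph, reachable from Res: {Res, a, c, d}.
Min-cut edges: Res→b (4), d→f (4), d→g (5); capacity 4 + 4 + 5 = 13.
This cut is saturated, so no flow can exceed 13.

13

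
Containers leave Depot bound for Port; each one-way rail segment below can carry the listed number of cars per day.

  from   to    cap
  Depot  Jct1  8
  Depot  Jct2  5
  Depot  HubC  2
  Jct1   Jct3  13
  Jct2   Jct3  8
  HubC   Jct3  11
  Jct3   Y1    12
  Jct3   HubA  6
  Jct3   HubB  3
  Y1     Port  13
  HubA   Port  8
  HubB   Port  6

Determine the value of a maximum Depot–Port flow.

15

Augment Depot→Jct1→Jct3→Y1→Port: bottleneck 8, flow now 8.
Augment Depot→Jct2→Jct3→Y1→Port: bottleneck 4, flow now 12.
Augment Depot→Jct2→Jct3→HubA→Port: bottleneck 1, flow now 13.
Augment Depot→HubC→Jct3→HubA→Port: bottleneck 2, flow now 15.
No augmenting path remains; maximum flow = 15.
In the residual graph, reachable from Depot: {Depot}.
Min-cut edges: Depot→Jct1 (8), Depot→Jct2 (5), Depot→HubC (2); capacity 8 + 5 + 2 = 15.
This cut is saturated, so no flow can exceed 15.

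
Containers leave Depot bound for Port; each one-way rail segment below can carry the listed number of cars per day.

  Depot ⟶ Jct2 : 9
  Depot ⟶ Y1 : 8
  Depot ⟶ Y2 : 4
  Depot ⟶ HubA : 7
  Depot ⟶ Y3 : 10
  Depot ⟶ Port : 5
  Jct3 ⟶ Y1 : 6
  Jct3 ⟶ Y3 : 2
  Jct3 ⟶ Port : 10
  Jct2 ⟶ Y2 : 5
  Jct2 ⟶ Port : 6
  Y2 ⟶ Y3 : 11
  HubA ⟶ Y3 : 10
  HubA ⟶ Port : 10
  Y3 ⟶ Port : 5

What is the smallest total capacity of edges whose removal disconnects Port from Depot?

23

Augment Depot→Port: bottleneck 5, flow now 5.
Augment Depot→Jct2→Port: bottleneck 6, flow now 11.
Augment Depot→HubA→Port: bottleneck 7, flow now 18.
Augment Depot→Y3→Port: bottleneck 5, flow now 23.
No augmenting path remains; maximum flow = 23.
By max-flow min-cut, the minimum cut capacity equals the max flow.
In the residual graph, reachable from Depot: {Depot, Jct2, Y1, Y2, Y3}.
Min-cut edges: Depot→HubA (7), Depot→Port (5), Jct2→Port (6), Y3→Port (5); capacity 7 + 5 + 6 + 5 = 23.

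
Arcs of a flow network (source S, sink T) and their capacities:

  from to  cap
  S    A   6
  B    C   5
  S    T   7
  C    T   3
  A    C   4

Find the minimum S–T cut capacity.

Augment S→T: bottleneck 7, flow now 7.
Augment S→A→C→T: bottleneck 3, flow now 10.
No augmenting path remains; maximum flow = 10.
By max-flow min-cut, the minimum cut capacity equals the max flow.
In the residual graph, reachable from S: {S, A, C}.
Min-cut edges: S→T (7), C→T (3); capacity 7 + 3 = 10.

10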